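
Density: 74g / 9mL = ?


ρ = mass/volume
= 74/9
= 8.222 g/mL

8.222 g/mL


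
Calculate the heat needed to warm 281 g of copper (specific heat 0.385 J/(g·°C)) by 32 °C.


q = mcΔT = 281 × 0.385 × 32
= 3461.92 J

3461.92 J


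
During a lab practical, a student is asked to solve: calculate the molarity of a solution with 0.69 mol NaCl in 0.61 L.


M = n/V = 0.69/0.61 = 1.131 mol/L

1.131 M


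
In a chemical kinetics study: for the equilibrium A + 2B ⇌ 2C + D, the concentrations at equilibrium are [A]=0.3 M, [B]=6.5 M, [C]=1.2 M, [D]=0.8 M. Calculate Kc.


Kc = [C]^2[D]/([A][B]^2)
= (1.2^2 × 0.8^1)/(0.3^1 × 6.5^2)
= 1.152/12.675
= 0.09089

0.09089


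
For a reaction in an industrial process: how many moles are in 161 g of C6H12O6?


M(C6H12O6) = 180.16 g/mol
n = mass/M = 161/180.16 = 0.8937 mol

0.8937 mol


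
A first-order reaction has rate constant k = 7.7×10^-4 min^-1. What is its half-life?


t½ = ln2/k = 0.693147/(7.7×10^-4 min^-1)
= 900.2 min

900.2 min


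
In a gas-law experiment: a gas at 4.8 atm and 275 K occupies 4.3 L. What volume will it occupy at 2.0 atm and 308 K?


P1V1/T1 = P2V2/T2
V2 = P1V1T2/(T1P2)
= 4.8×4.3×308/(275×2.0)
= 11.558 L

11.558 L


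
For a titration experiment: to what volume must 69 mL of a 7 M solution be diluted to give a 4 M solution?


C1V1 = C2V2
7 × 69 = 4 × V2
V2 = 483/4 = 120.75 mL

120.75 mL


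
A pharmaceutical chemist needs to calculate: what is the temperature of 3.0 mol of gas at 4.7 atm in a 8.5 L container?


PV = nRT  (R = 0.08206 L·atm/(mol·K))
T = PV/(nR) = 4.7×8.5/(3.0×0.08206)
= 39.95/0.246180
= 162.28 K

162.28 K


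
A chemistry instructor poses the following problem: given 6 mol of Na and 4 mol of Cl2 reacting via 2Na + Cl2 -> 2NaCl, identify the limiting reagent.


Mole ratio available / coefficient:
  Na: 6/2 = 3.000
  Cl2: 4/1 = 4.000
Smaller ratio is limiting.

Na


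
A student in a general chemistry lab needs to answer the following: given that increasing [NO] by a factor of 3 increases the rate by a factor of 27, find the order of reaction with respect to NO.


rate ∝ [NO]^n
3^n = 27 → n = 3
Order in NO: 3

3


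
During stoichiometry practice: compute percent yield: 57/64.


% yield = actual/theoretical × 100
= 57/64 × 100
= 89.06%

89.06%


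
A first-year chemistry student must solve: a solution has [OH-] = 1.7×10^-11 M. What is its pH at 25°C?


pOH = -log10([OH-]) = -log10(1.7×10^-11)
= 11 - log10(1.7) = 10.77
pH = 14 - pOH = 14 - 10.77 = 3.23

3.23


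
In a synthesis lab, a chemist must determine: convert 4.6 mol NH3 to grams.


M(NH3) = 17.03 g/mol
mass = n × M = 4.6 × 17.03 = 78.34 g

78.34 g


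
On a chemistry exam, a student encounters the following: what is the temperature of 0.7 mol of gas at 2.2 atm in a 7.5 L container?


PV = nRT  (R = 0.08206 L·atm/(mol·K))
T = PV/(nR) = 2.2×7.5/(0.7×0.08206)
= 16.50/0.057442
= 287.25 K

287.25 K


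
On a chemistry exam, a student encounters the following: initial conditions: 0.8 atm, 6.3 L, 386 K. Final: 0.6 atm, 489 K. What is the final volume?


P1V1/T1 = P2V2/T2
V2 = P1V1T2/(T1P2)
= 0.8×6.3×489/(386×0.6)
= 10.641 L

10.641 L


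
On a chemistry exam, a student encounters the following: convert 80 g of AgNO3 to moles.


M(AgNO3) = 169.88 g/mol
n = mass/M = 80/169.88 = 0.4709 mol

0.4709 mol


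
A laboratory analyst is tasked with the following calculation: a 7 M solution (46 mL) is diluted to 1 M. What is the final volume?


C1V1 = C2V2
7 × 46 = 1 × V2
V2 = 322/1 = 322.0 mL

322.0 mL


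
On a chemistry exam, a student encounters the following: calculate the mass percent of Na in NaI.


M(NaI) = 1×22.99 + 1×126.9 = 149.89 g/mol
Mass of Na = 1 × 22.99 = 22.99 g/mol
% Na = 22.99/149.89 × 100 = 15.34%

15.34%


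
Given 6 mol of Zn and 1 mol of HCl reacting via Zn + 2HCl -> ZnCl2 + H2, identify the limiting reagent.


Mole ratio available / coefficient:
  Zn: 6/1 = 6.000
  HCl: 1/2 = 0.500
Smaller ratio is limiting.

HCl


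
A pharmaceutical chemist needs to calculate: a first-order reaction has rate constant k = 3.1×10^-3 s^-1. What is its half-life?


t½ = ln2/k = 0.693147/(3.1×10^-3 s^-1)
= 223.6 s

223.6 s


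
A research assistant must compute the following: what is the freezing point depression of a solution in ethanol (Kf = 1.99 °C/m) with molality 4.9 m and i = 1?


ΔTf = Kf × m × i
= 1.99 × 4.9 × 1
= 9.751 °C

9.751 °C


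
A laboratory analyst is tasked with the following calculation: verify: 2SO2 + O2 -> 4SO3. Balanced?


Equation: 2SO2 + O2 -> 4SO3
Check atoms: O: 6≠12, S: 2≠4
Not balanced

No, not balanced


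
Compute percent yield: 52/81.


% yield = actual/theoretical × 100
= 52/81 × 100
= 64.2%

64.2%


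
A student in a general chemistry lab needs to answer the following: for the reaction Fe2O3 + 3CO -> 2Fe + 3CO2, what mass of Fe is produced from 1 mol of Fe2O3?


Mole ratio Fe:Fe2O3 = 2:1
n(Fe) = 1 × 2/1 = 2.000 mol
mass = 2.000 × 55.85 = 111.7 g

111.7 g


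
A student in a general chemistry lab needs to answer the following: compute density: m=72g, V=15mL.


ρ = mass/volume
= 72/15
= 4.8 g/mL

4.8 g/mL


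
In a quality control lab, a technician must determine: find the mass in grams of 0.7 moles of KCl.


M(KCl) = 74.55 g/mol
mass = n × M = 0.7 × 74.55 = 52.19 g

52.19 g


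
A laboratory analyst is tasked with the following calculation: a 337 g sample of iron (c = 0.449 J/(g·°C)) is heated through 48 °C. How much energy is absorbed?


q = mcΔT = 337 × 0.449 × 48
= 7263.02 J

7263.02 J


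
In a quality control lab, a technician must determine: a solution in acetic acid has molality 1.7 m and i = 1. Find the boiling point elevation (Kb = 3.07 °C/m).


ΔTb = Kb × m × i
= 3.07 × 1.7 × 1
= 5.219 °C

5.219 °C


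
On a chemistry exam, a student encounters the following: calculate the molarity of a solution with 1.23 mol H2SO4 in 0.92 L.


M = n/V = 1.23/0.92 = 1.337 mol/L

1.337 M


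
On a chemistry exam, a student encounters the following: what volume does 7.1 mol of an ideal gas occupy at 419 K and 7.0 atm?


PV = nRT  (R = 0.08206 L·atm/(mol·K))
V = nRT/P = 7.1×0.08206×419/7.0
= 34.874 L

34.874 L


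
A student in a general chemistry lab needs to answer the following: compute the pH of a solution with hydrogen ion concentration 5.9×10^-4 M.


pH = -log10([H+]) = -log10(5.9×10^-4)
= 4 - log10(5.9)
= 4 - 0.77
= 3.23

3.23


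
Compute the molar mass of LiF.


M(LiF) = 1×6.94 + 1×19.0
= 6.94 + 19.0
= 25.94 g/mol

25.94 g/mol


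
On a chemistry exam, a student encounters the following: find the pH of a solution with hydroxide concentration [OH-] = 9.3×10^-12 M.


pOH = -log10([OH-]) = -log10(9.3×10^-12)
= 12 - log10(9.3) = 11.03
pH = 14 - pOH = 14 - 11.03 = 2.97

2.97


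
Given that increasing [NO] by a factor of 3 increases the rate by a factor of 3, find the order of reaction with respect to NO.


rate ∝ [NO]^n
3^n = 3 → n = 1
Order in NO: 1

1


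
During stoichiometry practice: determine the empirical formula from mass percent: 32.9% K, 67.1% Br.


Assume 100 g sample. Moles of each element:
  K: 32.9/39.1 = 0.841 mol
  Br: 67.1/79.9 = 0.84 mol
Divide by smallest (0.84):
  K: 0.841/0.84 = 1.0
  Br: 0.84/0.84 = 1.0
Empirical formula: KBr

KBr


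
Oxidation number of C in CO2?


x + 2(-2) = 0, so x = +4
Oxidation number: +4

+4


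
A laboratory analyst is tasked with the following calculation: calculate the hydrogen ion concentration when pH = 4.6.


[H+] = 10^(-pH) = 10^(-4.6)
= 2.51×10^-5 M

2.51×10^-5 M


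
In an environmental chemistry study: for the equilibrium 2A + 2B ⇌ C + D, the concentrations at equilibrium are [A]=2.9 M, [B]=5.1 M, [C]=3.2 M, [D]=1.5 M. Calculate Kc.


Kc = [C][D]/([A]^2[B]^2)
= (3.2^1 × 1.5^1)/(2.9^2 × 5.1^2)
= 4.8/218.7441
= 0.02194

0.02194


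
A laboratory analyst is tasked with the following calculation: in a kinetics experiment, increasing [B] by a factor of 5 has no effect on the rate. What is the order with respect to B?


rate ∝ [B]^n
rate ∝ [B]^0
Order in B: 0

0


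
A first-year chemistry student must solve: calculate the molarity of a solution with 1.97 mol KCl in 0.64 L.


M = n/V = 1.97/0.64 = 3.078 mol/L

3.078 M


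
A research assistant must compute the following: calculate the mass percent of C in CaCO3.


M(CaCO3) = 1×40.08 + 1×12.01 + 3×16.0 = 100.09 g/mol
Mass of C = 1 × 12.01 = 12.01 g/mol
% C = 12.01/100.09 × 100 = 12.00%

12.00%


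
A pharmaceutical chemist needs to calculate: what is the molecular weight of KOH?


M(KOH) = 1×39.1 + 1×16.0 + 1×1.008
= 39.1 + 16.0 + 1.01
= 56.11 g/mol

56.11 g/mol


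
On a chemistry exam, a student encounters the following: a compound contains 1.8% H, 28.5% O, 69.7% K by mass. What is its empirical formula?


Assume 100 g sample. Moles of each element:
  H: 1.8/1.008 = 1.786 mol
  O: 28.5/16.0 = 1.781 mol
  K: 69.7/39.1 = 1.783 mol
Divide by smallest (1.781):
  H: 1.786/1.781 = 1.0
  O: 1.781/1.781 = 1.0
  K: 1.783/1.781 = 1.0
Empirical formula: KOH

KOH


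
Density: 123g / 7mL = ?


ρ = mass/volume
= 123/7
= 17.571 g/mL

17.571 g/mL


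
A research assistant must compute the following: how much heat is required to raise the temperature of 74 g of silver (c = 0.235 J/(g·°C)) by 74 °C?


q = mcΔT = 74 × 0.235 × 74
= 1286.86 J

1286.86 J


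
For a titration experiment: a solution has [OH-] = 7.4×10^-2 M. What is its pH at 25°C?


pOH = -log10([OH-]) = -log10(7.4×10^-2)
= 2 - log10(7.4) = 1.13
pH = 14 - pOH = 14 - 1.13 = 12.87

12.87


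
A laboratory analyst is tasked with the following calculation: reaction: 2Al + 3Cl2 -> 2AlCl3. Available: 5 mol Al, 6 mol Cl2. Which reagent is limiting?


Mole ratio available / coefficient:
  Al: 5/2 = 2.500
  Cl2: 6/3 = 2.000
Smaller ratio is limiting.

Cl2


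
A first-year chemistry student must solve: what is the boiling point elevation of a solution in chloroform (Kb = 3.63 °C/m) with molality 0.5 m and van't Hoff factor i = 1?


ΔTb = Kb × m × i
= 3.63 × 0.5 × 1
= 1.815 °C

1.815 °C


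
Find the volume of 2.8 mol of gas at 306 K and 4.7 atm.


PV = nRT  (R = 0.08206 L·atm/(mol·K))
V = nRT/P = 2.8×0.08206×306/4.7
= 14.959 L

14.959 L


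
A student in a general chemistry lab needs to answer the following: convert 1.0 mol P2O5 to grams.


M(P2O5) = 141.94 g/mol
mass = n × M = 1.0 × 141.94 = 141.94 g

141.94 g


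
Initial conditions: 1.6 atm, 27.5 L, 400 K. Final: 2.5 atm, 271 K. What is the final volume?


P1V1/T1 = P2V2/T2
V2 = P1V1T2/(T1P2)
= 1.6×27.5×271/(400×2.5)
= 11.924 L

11.924 L


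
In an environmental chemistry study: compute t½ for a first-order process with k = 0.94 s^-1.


t½ = ln2/k = 0.693147/(0.94 s^-1)
= 0.7374 s

0.7374 s


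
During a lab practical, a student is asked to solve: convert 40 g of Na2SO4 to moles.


M(Na2SO4) = 142.05 g/mol
n = mass/M = 40/142.05 = 0.2816 mol

0.2816 mol


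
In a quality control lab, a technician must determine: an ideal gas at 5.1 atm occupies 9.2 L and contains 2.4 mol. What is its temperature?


PV = nRT  (R = 0.08206 L·atm/(mol·K))
T = PV/(nR) = 5.1×9.2/(2.4×0.08206)
= 46.92/0.196944
= 238.24 K

238.24 K


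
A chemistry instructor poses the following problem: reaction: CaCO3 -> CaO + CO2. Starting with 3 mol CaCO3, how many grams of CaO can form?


Mole ratio CaO:CaCO3 = 1:1
n(CaO) = 3 × 1/1 = 3.000 mol
mass = 3.000 × 56.08 = 168.24 g

168.24 g


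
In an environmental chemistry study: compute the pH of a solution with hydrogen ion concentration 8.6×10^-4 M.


pH = -log10([H+]) = -log10(8.6×10^-4)
= 4 - log10(8.6)
= 4 - 0.93
= 3.07

3.07


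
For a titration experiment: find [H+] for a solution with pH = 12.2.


[H+] = 10^(-pH) = 10^(-12.2)
= 6.31×10^-13 M

6.31×10^-13 M


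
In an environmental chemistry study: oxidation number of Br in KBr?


halide: -1
Oxidation number: -1

-1


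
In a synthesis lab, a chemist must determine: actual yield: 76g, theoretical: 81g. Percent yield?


% yield = actual/theoretical × 100
= 76/81 × 100
= 93.83%

93.83%


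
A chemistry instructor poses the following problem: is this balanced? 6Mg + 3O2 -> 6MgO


Equation: 6Mg + 3O2 -> 6MgO
Check atoms: Mg: 6=6, O: 6=6
Balanced

Yes, balanced


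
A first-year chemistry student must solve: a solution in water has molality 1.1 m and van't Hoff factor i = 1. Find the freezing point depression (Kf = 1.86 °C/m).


ΔTf = Kf × m × i
= 1.86 × 1.1 × 1
= 2.046 °C

2.046 °C


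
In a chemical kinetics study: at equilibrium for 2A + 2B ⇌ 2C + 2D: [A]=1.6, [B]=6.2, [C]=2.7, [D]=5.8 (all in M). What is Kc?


Kc = [C]^2[D]^2/([A]^2[B]^2)
= (2.7^2 × 5.8^2)/(1.6^2 × 6.2^2)
= 245.2356/98.4064
= 2.492

2.492


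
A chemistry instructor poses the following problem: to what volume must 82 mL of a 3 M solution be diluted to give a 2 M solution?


C1V1 = C2V2
3 × 82 = 2 × V2
V2 = 246/2 = 123.0 mL

123.0 mL


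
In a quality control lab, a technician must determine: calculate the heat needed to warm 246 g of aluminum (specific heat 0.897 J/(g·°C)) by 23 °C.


q = mcΔT = 246 × 0.897 × 23
= 5075.23 J

5075.23 J


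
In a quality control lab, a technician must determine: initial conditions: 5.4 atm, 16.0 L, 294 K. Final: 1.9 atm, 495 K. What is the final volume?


P1V1/T1 = P2V2/T2
V2 = P1V1T2/(T1P2)
= 5.4×16.0×495/(294×1.9)
= 76.563 L

76.563 L


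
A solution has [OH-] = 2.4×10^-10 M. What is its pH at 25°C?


pOH = -log10([OH-]) = -log10(2.4×10^-10)
= 10 - log10(2.4) = 9.62
pH = 14 - pOH = 14 - 9.62 = 4.38

4.38


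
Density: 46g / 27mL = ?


ρ = mass/volume
= 46/27
= 1.704 g/mL

1.704 g/mL


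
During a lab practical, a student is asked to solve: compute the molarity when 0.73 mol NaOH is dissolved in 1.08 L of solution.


M = n/V = 0.73/1.08 = 0.676 mol/L

0.676 M


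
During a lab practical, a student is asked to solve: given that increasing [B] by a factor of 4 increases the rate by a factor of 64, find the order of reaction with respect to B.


rate ∝ [B]^n
4^n = 64 → n = 3
Order in B: 3

3


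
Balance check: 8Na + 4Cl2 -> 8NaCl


Equation: 8Na + 4Cl2 -> 8NaCl
Check atoms: Cl: 8=8, Na: 8=8
Balanced

Yes, balanced


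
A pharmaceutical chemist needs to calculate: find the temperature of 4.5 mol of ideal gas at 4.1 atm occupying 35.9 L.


PV = nRT  (R = 0.08206 L·atm/(mol·K))
T = PV/(nR) = 4.1×35.9/(4.5×0.08206)
= 147.19/0.369270
= 398.60 K

398.60 K


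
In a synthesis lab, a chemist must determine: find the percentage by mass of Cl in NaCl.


M(NaCl) = 1×22.99 + 1×35.45 = 58.44 g/mol
Mass of Cl = 1 × 35.45 = 35.45 g/mol
% Cl = 35.45/58.44 × 100 = 60.66%

60.66%


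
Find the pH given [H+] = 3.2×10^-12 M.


pH = -log10([H+]) = -log10(3.2×10^-12)
= 12 - log10(3.2)
= 12 - 0.51
= 11.49

11.49


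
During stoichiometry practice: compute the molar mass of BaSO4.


M(BaSO4) = 1×137.33 + 1×32.07 + 4×16.0
= 137.33 + 32.07 + 64.0
= 233.4 g/mol

233.4 g/mol


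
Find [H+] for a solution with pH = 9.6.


[H+] = 10^(-pH) = 10^(-9.6)
= 2.51×10^-10 M

2.51×10^-10 M


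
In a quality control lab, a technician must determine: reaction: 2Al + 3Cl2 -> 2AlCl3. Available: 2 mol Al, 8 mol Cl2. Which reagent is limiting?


Mole ratio available / coefficient:
  Al: 2/2 = 1.000
  Cl2: 8/3 = 2.667
Smaller ratio is limiting.

Al


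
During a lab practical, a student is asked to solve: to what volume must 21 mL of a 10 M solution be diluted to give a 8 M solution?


C1V1 = C2V2
10 × 21 = 8 × V2
V2 = 210/8 = 26.25 mL

26.25 mL


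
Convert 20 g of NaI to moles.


M(NaI) = 149.89 g/mol
n = mass/M = 20/149.89 = 0.1334 mol

0.1334 mol


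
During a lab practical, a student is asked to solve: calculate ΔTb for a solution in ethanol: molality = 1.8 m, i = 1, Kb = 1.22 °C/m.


ΔTb = Kb × m × i
= 1.22 × 1.8 × 1
= 2.196 °C

2.196 °C


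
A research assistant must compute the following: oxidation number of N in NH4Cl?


x + 4(+1) + (-1) = 0, so x = -3
Oxidation number: -3

-3


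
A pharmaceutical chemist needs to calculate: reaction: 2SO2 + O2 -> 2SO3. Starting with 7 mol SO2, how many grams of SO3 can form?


Mole ratio SO3:SO2 = 2:2
n(SO3) = 7 × 2/2 = 7.000 mol
mass = 7.000 × 80.07 = 560.49 g

560.49 g


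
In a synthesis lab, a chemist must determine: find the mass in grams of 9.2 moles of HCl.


M(HCl) = 36.46 g/mol
mass = n × M = 9.2 × 36.46 = 335.43 g

335.43 g


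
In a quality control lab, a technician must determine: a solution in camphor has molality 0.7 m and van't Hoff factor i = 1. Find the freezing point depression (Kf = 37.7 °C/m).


ΔTf = Kf × m × i
= 37.7 × 0.7 × 1
= 26.39 °C

26.39 °C


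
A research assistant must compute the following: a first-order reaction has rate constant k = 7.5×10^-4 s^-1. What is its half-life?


t½ = ln2/k = 0.693147/(7.5×10^-4 s^-1)
= 924.2 s

924.2 s


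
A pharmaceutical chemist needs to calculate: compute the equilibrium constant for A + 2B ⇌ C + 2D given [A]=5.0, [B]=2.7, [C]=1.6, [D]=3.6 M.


Kc = [C][D]^2/([A][B]^2)
= (1.6^1 × 3.6^2)/(5.0^1 × 2.7^2)
= 20.736/36.45
= 0.5689

0.5689


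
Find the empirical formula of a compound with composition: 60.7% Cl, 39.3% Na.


Assume 100 g sample. Moles of each element:
  Cl: 60.7/35.45 = 1.712 mol
  Na: 39.3/22.99 = 1.709 mol
Divide by smallest (1.709):
  Cl: 1.712/1.709 = 1.0
  Na: 1.709/1.709 = 1.0
Empirical formula: NaCl

NaCl


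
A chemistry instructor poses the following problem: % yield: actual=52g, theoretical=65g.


% yield = actual/theoretical × 100
= 52/65 × 100
= 80.0%

80.0%


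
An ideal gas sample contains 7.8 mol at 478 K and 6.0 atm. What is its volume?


PV = nRT  (R = 0.08206 L·atm/(mol·K))
V = nRT/P = 7.8×0.08206×478/6.0
= 50.992 L

50.992 L


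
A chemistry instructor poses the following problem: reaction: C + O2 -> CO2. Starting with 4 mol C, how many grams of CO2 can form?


Mole ratio CO2:C = 1:1
n(CO2) = 4 × 1/1 = 4.000 mol
mass = 4.000 × 44.01 = 176.04 g

176.04 g


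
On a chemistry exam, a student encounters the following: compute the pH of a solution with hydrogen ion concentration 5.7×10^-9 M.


pH = -log10([H+]) = -log10(5.7×10^-9)
= 9 - log10(5.7)
= 9 - 0.76
= 8.24

8.24


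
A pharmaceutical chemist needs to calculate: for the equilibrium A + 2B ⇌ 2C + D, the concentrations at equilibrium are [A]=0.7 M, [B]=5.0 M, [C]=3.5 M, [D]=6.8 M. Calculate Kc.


Kc = [C]^2[D]/([A][B]^2)
= (3.5^2 × 6.8^1)/(0.7^1 × 5.0^2)
= 83.3/17.5
= 4.760

4.760


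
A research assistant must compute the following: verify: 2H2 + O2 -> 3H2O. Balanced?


Equation: 2H2 + O2 -> 3H2O
Check atoms: H: 4≠6, O: 2≠3
Not balanced

No, not balanced


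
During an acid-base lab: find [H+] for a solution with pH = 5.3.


[H+] = 10^(-pH) = 10^(-5.3)
= 5.01×10^-6 M

5.01×10^-6 M


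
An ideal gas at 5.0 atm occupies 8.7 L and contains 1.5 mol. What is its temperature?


PV = nRT  (R = 0.08206 L·atm/(mol·K))
T = PV/(nR) = 5.0×8.7/(1.5×0.08206)
= 43.50/0.123090
= 353.40 K

353.40 K


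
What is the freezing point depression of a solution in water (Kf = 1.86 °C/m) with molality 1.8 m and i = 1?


ΔTf = Kf × m × i
= 1.86 × 1.8 × 1
= 3.348 °C

3.348 °C


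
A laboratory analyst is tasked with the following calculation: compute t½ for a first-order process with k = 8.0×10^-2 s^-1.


t½ = ln2/k = 0.693147/(8.0×10^-2 s^-1)
= 8.664 s

8.664 s


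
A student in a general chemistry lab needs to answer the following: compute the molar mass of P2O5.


M(P2O5) = 2×30.97 + 5×16.0
= 61.94 + 80.0
= 141.94 g/mol

141.94 g/mol


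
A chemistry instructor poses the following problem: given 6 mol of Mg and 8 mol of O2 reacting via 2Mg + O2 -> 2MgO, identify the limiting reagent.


Mole ratio available / coefficient:
  Mg: 6/2 = 3.000
  O2: 8/1 = 8.000
Smaller ratio is limiting.

Mg


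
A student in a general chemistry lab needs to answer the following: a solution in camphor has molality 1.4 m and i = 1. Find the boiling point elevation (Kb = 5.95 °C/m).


ΔTb = Kb × m × i
= 5.95 × 1.4 × 1
= 8.33 °C

8.33 °C


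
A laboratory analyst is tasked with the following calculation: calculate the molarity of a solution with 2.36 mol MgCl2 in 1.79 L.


M = n/V = 2.36/1.79 = 1.318 mol/L

1.318 M


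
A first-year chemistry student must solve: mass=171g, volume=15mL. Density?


ρ = mass/volume
= 171/15
= 11.4 g/mL

11.4 g/mL


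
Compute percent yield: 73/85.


% yield = actual/theoretical × 100
= 73/85 × 100
= 85.88%

85.88%


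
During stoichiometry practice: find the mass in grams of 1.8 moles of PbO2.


M(PbO2) = 239.2 g/mol
mass = n × M = 1.8 × 239.2 = 430.56 g

430.56 g


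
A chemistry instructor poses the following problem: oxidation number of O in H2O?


O is usually -2
Oxidation number: -2

-2


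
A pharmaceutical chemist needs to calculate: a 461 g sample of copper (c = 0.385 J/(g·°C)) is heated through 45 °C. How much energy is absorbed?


q = mcΔT = 461 × 0.385 × 45
= 7986.83 J

7986.83 J


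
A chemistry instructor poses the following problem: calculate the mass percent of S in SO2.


M(SO2) = 1×32.07 + 2×16.0 = 64.07 g/mol
Mass of S = 1 × 32.07 = 32.07 g/mol
% S = 32.07/64.07 × 100 = 50.05%

50.05%


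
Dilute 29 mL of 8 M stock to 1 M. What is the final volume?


C1V1 = C2V2
8 × 29 = 1 × V2
V2 = 232/1 = 232.0 mL

232.0 mL


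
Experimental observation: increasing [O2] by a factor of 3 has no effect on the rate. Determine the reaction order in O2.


rate ∝ [O2]^n
rate ∝ [O2]^0
Order in O2: 0

0


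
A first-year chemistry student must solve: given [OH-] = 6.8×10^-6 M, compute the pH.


pOH = -log10([OH-]) = -log10(6.8×10^-6)
= 6 - log10(6.8) = 5.17
pH = 14 - pOH = 14 - 5.17 = 8.83

8.83


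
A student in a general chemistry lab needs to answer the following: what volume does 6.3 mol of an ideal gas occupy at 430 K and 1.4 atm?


PV = nRT  (R = 0.08206 L·atm/(mol·K))
V = nRT/P = 6.3×0.08206×430/1.4
= 158.786 L

158.786 L


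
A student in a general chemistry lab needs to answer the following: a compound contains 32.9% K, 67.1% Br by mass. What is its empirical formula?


Assume 100 g sample. Moles of each element:
  K: 32.9/39.1 = 0.841 mol
  Br: 67.1/79.9 = 0.84 mol
Divide by smallest (0.84):
  K: 0.841/0.84 = 1.0
  Br: 0.84/0.84 = 1.0
Empirical formula: KBr

KBr


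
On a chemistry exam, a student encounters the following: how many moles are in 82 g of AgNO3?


M(AgNO3) = 169.88 g/mol
n = mass/M = 82/169.88 = 0.4827 mol

0.4827 mol


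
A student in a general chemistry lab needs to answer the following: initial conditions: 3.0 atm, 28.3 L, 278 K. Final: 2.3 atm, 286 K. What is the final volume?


P1V1/T1 = P2V2/T2
V2 = P1V1T2/(T1P2)
= 3.0×28.3×286/(278×2.3)
= 37.975 L

37.975 L


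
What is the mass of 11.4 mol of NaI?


M(NaI) = 149.89 g/mol
mass = n × M = 11.4 × 149.89 = 1708.75 g

1708.75 g


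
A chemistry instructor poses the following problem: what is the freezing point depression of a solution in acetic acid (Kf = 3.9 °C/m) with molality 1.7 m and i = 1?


ΔTf = Kf × m × i
= 3.9 × 1.7 × 1
= 6.63 °C

6.63 °C


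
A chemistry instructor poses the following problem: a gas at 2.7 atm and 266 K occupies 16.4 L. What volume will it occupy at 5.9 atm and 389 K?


P1V1/T1 = P2V2/T2
V2 = P1V1T2/(T1P2)
= 2.7×16.4×389/(266×5.9)
= 10.975 L

10.975 L


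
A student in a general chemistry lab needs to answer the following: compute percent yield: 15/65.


% yield = actual/theoretical × 100
= 15/65 × 100
= 23.08%

23.08%


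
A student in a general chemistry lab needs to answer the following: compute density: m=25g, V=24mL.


ρ = mass/volume
= 25/24
= 1.042 g/mL

1.042 g/mL


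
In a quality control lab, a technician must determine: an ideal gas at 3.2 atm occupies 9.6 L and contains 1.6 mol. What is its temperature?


PV = nRT  (R = 0.08206 L·atm/(mol·K))
T = PV/(nR) = 3.2×9.6/(1.6×0.08206)
= 30.72/0.131296
= 233.98 K

233.98 K


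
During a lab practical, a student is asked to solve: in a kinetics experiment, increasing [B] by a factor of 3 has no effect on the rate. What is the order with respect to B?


rate ∝ [B]^n
rate ∝ [B]^0
Order in B: 0

0


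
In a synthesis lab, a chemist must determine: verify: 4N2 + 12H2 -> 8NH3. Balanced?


Equation: 4N2 + 12H2 -> 8NH3
Check atoms: H: 24=24, N: 8=8
Balanced

Yes, balanced


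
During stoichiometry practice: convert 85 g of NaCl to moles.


M(NaCl) = 58.44 g/mol
n = mass/M = 85/58.44 = 1.4545 mol

1.4545 mol


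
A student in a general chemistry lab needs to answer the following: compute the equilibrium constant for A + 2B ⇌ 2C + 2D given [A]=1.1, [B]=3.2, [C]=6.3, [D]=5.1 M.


Kc = [C]^2[D]^2/([A][B]^2)
= (6.3^2 × 5.1^2)/(1.1^1 × 3.2^2)
= 1032.3369/11.264
= 91.65

91.65


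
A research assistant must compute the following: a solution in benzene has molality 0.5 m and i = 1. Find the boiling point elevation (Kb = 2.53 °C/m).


ΔTb = Kb × m × i
= 2.53 × 0.5 × 1
= 1.265 °C

1.265 °C


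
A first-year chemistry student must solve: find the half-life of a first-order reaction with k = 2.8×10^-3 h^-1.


t½ = ln2/k = 0.693147/(2.8×10^-3 h^-1)
= 247.6 h

247.6 h


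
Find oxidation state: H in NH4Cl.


H is +1 with nonmetals
Oxidation number: +1

+1


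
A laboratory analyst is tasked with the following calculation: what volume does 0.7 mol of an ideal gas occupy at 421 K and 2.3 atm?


PV = nRT  (R = 0.08206 L·atm/(mol·K))
V = nRT/P = 0.7×0.08206×421/2.3
= 10.514 L

10.514 L


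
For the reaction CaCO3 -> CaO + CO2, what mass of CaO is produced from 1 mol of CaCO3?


Mole ratio CaO:CaCO3 = 1:1
n(CaO) = 1 × 1/1 = 1.000 mol
mass = 1.000 × 56.08 = 56.08 g

56.08 g


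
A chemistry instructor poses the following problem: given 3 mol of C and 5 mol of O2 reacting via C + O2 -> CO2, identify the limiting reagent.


Mole ratio available / coefficient:
  C: 3/1 = 3.000
  O2: 5/1 = 5.000
Smaller ratio is limiting.

C


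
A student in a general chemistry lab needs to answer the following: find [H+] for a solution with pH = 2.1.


[H+] = 10^(-pH) = 10^(-2.1)
= 7.94×10^-3 M

7.94×10^-3 M


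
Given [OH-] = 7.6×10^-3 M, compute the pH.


pOH = -log10([OH-]) = -log10(7.6×10^-3)
= 3 - log10(7.6) = 2.12
pH = 14 - pOH = 14 - 2.12 = 11.88

11.88


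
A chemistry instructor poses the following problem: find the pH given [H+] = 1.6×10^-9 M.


pH = -log10([H+]) = -log10(1.6×10^-9)
= 9 - log10(1.6)
= 9 - 0.2
= 8.8

8.8


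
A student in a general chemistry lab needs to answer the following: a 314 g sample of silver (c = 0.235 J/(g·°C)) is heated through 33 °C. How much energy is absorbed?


q = mcΔT = 314 × 0.235 × 33
= 2435.07 J

2435.07 J


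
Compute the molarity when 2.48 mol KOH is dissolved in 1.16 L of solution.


M = n/V = 2.48/1.16 = 2.138 mol/L

2.138 M


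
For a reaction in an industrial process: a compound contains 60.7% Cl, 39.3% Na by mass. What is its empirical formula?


Assume 100 g sample. Moles of each element:
  Cl: 60.7/35.45 = 1.712 mol
  Na: 39.3/22.99 = 1.709 mol
Divide by smallest (1.709):
  Cl: 1.712/1.709 = 1.0
  Na: 1.709/1.709 = 1.0
Empirical formula: NaCl

NaCl


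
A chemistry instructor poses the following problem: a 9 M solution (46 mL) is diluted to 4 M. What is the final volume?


C1V1 = C2V2
9 × 46 = 4 × V2
V2 = 414/4 = 103.5 mL

103.5 mL


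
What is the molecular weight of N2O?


M(N2O) = 2×14.01 + 1×16.0
= 28.02 + 16.0
= 44.02 g/mol

44.02 g/mol


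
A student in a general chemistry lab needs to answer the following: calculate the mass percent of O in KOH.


M(KOH) = 1×39.1 + 1×16.0 + 1×1.008 = 56.108 g/mol
Mass of O = 1 × 16.0 = 16.00 g/mol
% O = 16.00/56.108 × 100 = 28.52%

28.52%


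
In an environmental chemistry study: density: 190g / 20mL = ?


ρ = mass/volume
= 190/20
= 9.5 g/mL

9.5 g/mL


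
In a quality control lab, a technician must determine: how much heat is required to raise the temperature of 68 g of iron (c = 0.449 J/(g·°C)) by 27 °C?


q = mcΔT = 68 × 0.449 × 27
= 824.36 J

824.36 J


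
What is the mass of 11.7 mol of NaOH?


M(NaOH) = 40.0 g/mol
mass = n × M = 11.7 × 40.0 = 468.00 g

468.00 g


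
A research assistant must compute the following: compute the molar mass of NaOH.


M(NaOH) = 1×22.99 + 1×16.0 + 1×1.008
= 22.99 + 16.0 + 1.01
= 40.0 g/mol

40.0 g/mol


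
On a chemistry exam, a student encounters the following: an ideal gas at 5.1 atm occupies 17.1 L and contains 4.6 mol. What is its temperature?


PV = nRT  (R = 0.08206 L·atm/(mol·K))
T = PV/(nR) = 5.1×17.1/(4.6×0.08206)
= 87.21/0.377476
= 231.03 K

231.03 K


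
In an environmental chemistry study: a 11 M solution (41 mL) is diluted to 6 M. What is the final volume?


C1V1 = C2V2
11 × 41 = 6 × V2
V2 = 451/6 = 75.17 mL

75.17 mL


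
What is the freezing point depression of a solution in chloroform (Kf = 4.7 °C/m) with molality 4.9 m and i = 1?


ΔTf = Kf × m × i
= 4.7 × 4.9 × 1
= 23.03 °C

23.03 °C


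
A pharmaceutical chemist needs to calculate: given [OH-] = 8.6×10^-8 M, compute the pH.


pOH = -log10([OH-]) = -log10(8.6×10^-8)
= 8 - log10(8.6) = 7.07
pH = 14 - pOH = 14 - 7.07 = 6.93

6.93


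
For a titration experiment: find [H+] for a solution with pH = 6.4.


[H+] = 10^(-pH) = 10^(-6.4)
= 3.98×10^-7 M

3.98×10^-7 M


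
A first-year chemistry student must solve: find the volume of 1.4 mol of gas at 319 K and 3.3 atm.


PV = nRT  (R = 0.08206 L·atm/(mol·K))
V = nRT/P = 1.4×0.08206×319/3.3
= 11.105 L

11.105 L


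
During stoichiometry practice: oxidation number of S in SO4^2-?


x + 4(-2) = -2, so x = +6
Oxidation number: +6

+6


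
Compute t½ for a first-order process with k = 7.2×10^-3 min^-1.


t½ = ln2/k = 0.693147/(7.2×10^-3 min^-1)
= 96.27 min

96.27 min


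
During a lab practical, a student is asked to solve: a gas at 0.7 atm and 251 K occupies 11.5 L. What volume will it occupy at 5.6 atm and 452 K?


P1V1/T1 = P2V2/T2
V2 = P1V1T2/(T1P2)
= 0.7×11.5×452/(251×5.6)
= 2.589 L

2.589 L


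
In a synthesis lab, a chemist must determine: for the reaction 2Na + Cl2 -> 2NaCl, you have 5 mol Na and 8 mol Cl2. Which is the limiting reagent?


Mole ratio available / coefficient:
  Na: 5/2 = 2.500
  Cl2: 8/1 = 8.000
Smaller ratio is limiting.

Na


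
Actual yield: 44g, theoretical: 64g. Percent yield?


% yield = actual/theoretical × 100
= 44/64 × 100
= 68.75%

68.75%


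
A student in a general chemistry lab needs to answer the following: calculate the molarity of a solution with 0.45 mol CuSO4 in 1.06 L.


M = n/V = 0.45/1.06 = 0.425 mol/L

0.425 M


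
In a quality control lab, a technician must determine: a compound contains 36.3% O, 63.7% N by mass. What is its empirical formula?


Assume 100 g sample. Moles of each element:
  O: 36.3/16.0 = 2.269 mol
  N: 63.7/14.01 = 4.547 mol
Divide by smallest (2.269):
  O: 2.269/2.269 = 1.0
  N: 4.547/2.269 = 2.0
Empirical formula: N2O

N2O


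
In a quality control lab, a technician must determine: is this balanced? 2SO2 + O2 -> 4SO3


Equation: 2SO2 + O2 -> 4SO3
Check atoms: O: 6≠12, S: 2≠4
Not balanced

No, not balanced


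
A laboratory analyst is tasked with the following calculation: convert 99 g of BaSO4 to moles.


M(BaSO4) = 233.4 g/mol
n = mass/M = 99/233.4 = 0.4242 mol

0.4242 mol


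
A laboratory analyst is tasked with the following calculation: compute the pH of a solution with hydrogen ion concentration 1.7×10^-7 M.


pH = -log10([H+]) = -log10(1.7×10^-7)
= 7 - log10(1.7)
= 7 - 0.23
= 6.77

6.77


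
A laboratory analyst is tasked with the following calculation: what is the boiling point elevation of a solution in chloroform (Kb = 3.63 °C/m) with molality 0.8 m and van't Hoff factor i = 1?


ΔTb = Kb × m × i
= 3.63 × 0.8 × 1
= 2.904 °C

2.904 °C


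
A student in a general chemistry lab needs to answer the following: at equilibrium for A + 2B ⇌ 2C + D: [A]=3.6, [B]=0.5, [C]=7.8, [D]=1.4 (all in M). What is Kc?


Kc = [C]^2[D]/([A][B]^2)
= (7.8^2 × 1.4^1)/(3.6^1 × 0.5^2)
= 85.176/0.9
= 94.64

94.64


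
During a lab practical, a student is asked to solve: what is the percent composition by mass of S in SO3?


M(SO3) = 1×32.07 + 3×16.0 = 80.07 g/mol
Mass of S = 1 × 32.07 = 32.07 g/mol
% S = 32.07/80.07 × 100 = 40.05%

40.05%


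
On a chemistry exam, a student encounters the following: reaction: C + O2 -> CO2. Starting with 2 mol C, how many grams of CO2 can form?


Mole ratio CO2:C = 1:1
n(CO2) = 2 × 1/1 = 2.000 mol
mass = 2.000 × 44.01 = 88.02 g

88.02 g


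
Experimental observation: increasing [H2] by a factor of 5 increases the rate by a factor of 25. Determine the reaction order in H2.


rate ∝ [H2]^n
5^n = 25 → n = 2
Order in H2: 2

2


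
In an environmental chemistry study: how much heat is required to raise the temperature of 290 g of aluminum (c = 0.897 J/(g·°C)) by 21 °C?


q = mcΔT = 290 × 0.897 × 21
= 5462.73 J

5462.73 J


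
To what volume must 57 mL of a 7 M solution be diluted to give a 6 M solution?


C1V1 = C2V2
7 × 57 = 6 × V2
V2 = 399/6 = 66.5 mL

66.5 mL


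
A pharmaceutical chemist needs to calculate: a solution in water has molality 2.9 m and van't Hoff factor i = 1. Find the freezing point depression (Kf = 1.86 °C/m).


ΔTf = Kf × m × i
= 1.86 × 2.9 × 1
= 5.394 °C

5.394 °C


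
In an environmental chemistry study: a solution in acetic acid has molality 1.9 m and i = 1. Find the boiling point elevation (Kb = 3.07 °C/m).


ΔTb = Kb × m × i
= 3.07 × 1.9 × 1
= 5.833 °C

5.833 °C


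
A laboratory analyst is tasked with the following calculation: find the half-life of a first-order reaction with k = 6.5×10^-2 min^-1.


t½ = ln2/k = 0.693147/(6.5×10^-2 min^-1)
= 10.66 min

10.66 min


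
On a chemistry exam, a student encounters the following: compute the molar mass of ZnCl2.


M(ZnCl2) = 1×65.38 + 2×35.45
= 65.38 + 70.9
= 136.28 g/mol

136.28 g/mol


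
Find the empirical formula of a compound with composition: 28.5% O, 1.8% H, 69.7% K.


Assume 100 g sample. Moles of each element:
  O: 28.5/16.0 = 1.781 mol
  H: 1.8/1.008 = 1.786 mol
  K: 69.7/39.1 = 1.783 mol
Divide by smallest (1.781):
  O: 1.781/1.781 = 1.0
  H: 1.786/1.781 = 1.0
  K: 1.783/1.781 = 1.0
Empirical formula: KOH

KOH


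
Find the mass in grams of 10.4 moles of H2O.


M(H2O) = 18.02 g/mol
mass = n × M = 10.4 × 18.02 = 187.41 g

187.41 g


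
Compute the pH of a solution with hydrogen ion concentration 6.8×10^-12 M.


pH = -log10([H+]) = -log10(6.8×10^-12)
= 12 - log10(6.8)
= 12 - 0.83
= 11.17

11.17


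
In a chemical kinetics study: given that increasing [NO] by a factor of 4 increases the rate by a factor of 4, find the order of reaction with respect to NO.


rate ∝ [NO]^n
4^n = 4 → n = 1
Order in NO: 1

1


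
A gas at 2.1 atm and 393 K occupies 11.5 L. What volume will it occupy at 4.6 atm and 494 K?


P1V1/T1 = P2V2/T2
V2 = P1V1T2/(T1P2)
= 2.1×11.5×494/(393×4.6)
= 6.599 L

6.599 L


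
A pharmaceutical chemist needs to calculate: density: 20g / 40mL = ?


ρ = mass/volume
= 20/40
= 0.5 g/mL

0.5 g/mL


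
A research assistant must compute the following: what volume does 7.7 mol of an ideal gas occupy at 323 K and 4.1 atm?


PV = nRT  (R = 0.08206 L·atm/(mol·K))
V = nRT/P = 7.7×0.08206×323/4.1
= 49.778 L

49.778 L


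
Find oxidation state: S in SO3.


x + 3(-2) = 0, so x = +6
Oxidation number: +6

+6


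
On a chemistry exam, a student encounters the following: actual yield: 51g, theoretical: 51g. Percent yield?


% yield = actual/theoretical × 100
= 51/51 × 100
= 100.0%

100.0%


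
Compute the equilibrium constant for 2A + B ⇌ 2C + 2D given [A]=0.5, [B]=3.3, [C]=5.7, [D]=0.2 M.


Kc = [C]^2[D]^2/([A]^2[B])
= (5.7^2 × 0.2^2)/(0.5^2 × 3.3^1)
= 1.2996/0.825
= 1.575

1.575


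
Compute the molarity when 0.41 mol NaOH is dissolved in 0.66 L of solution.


M = n/V = 0.41/0.66 = 0.621 mol/L

0.621 M


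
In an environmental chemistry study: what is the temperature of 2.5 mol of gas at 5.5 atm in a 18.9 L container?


PV = nRT  (R = 0.08206 L·atm/(mol·K))
T = PV/(nR) = 5.5×18.9/(2.5×0.08206)
= 103.95/0.205150
= 506.70 K

506.70 K


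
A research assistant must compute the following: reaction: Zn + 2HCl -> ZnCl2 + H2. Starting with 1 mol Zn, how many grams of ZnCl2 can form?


Mole ratio ZnCl2:Zn = 1:1
n(ZnCl2) = 1 × 1/1 = 1.000 mol
mass = 1.000 × 136.28 = 136.28 g

136.28 g


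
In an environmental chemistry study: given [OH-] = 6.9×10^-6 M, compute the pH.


pOH = -log10([OH-]) = -log10(6.9×10^-6)
= 6 - log10(6.9) = 5.16
pH = 14 - pOH = 14 - 5.16 = 8.84

8.84


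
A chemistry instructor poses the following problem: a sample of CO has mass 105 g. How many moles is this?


M(CO) = 28.01 g/mol
n = mass/M = 105/28.01 = 3.7487 mol

3.7487 mol


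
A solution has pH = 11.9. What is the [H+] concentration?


[H+] = 10^(-pH) = 10^(-11.9)
= 1.26×10^-12 M

1.26×10^-12 M


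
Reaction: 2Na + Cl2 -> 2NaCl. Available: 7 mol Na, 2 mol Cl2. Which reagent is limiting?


Mole ratio available / coefficient:
  Na: 7/2 = 3.500
  Cl2: 2/1 = 2.000
Smaller ratio is limiting.

Cl2


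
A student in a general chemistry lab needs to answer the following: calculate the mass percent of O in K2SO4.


M(K2SO4) = 2×39.1 + 1×32.07 + 4×16.0 = 174.27 g/mol
Mass of O = 4 × 16.0 = 64.00 g/mol
% O = 64.00/174.27 × 100 = 36.72%

36.72%


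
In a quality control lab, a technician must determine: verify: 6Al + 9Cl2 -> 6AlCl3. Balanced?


Equation: 6Al + 9Cl2 -> 6AlCl3
Check atoms: Al: 6=6, Cl: 18=18
Balanced

Yes, balanced


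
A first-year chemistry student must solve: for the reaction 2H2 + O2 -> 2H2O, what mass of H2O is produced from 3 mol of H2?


Mole ratio H2O:H2 = 2:2
n(H2O) = 3 × 2/2 = 3.000 mol
mass = 3.000 × 18.02 = 54.06 g

54.06 g


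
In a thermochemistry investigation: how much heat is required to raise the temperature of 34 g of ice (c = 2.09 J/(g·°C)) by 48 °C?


q = mcΔT = 34 × 2.09 × 48
= 3410.88 J

3410.88 J


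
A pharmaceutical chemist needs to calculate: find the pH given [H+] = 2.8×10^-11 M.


pH = -log10([H+]) = -log10(2.8×10^-11)
= 11 - log10(2.8)
= 11 - 0.45
= 10.55

10.55


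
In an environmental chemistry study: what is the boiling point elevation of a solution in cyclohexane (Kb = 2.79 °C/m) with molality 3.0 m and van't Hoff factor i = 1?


ΔTb = Kb × m × i
= 2.79 × 3.0 × 1
= 8.37 °C

8.37 °C


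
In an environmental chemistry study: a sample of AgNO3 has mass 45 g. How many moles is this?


M(AgNO3) = 169.88 g/mol
n = mass/M = 45/169.88 = 0.2649 mol

0.2649 mol


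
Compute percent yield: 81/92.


% yield = actual/theoretical × 100
= 81/92 × 100
= 88.04%

88.04%


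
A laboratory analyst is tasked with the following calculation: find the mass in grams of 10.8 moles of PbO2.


M(PbO2) = 239.2 g/mol
mass = n × M = 10.8 × 239.2 = 2583.36 g

2583.36 g
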